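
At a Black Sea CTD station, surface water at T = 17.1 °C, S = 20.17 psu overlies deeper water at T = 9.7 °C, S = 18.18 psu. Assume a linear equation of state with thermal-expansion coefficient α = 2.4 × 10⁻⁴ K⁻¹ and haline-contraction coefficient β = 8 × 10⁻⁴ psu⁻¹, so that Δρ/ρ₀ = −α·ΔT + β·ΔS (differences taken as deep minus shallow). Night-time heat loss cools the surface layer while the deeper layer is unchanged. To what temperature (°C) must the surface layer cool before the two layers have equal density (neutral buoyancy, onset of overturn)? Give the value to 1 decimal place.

16.3 °C

Neutral buoyancy requires Δρ = 0, i.e. −α(T_deep − T_surf′) + β(S_deep − S_surf) = 0.
T_surf′ = T_deep − (β/α)·ΔS = 9.7 − (8 × 10⁻⁴/2.4 × 10⁻⁴)·(-1.99) = 16.333 °C.
Cooling required: 17.1 − (16.333) = 0.767 °C.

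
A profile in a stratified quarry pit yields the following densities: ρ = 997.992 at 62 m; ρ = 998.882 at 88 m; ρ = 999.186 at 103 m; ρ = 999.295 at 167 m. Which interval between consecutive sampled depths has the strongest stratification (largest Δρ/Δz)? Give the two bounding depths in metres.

62–88 m

Compute the density gradient over each adjacent pair:
  62–88 m: Δρ/Δz = 0.890/26 = 0.034 kg m⁻⁴
  88–103 m: Δρ/Δz = 0.304/15 = 0.020 kg m⁻⁴
  103–167 m: Δρ/Δz = 0.109/64 = 1.7 × 10⁻³ kg m⁻⁴
The largest gradient is in the 62–88 m interval — the pycnocline.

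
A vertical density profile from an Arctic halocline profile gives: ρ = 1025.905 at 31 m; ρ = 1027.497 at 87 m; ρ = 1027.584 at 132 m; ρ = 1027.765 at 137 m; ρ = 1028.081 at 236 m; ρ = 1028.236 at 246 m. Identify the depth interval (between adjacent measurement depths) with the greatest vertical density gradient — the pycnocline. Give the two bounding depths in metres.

132–137 m

Compute the density gradient over each adjacent pair:
  31–87 m: Δρ/Δz = 1.592/56 = 0.028 kg m⁻⁴
  87–132 m: Δρ/Δz = 0.087/45 = 1.9 × 10⁻³ kg m⁻⁴
  132–137 m: Δρ/Δz = 0.181/5 = 0.036 kg m⁻⁴
  137–236 m: Δρ/Δz = 0.316/99 = 3.2 × 10⁻³ kg m⁻⁴
  236–246 m: Δρ/Δz = 0.155/10 = 0.015 kg m⁻⁴
The largest gradient is in the 132–137 m interval — the pycnocline.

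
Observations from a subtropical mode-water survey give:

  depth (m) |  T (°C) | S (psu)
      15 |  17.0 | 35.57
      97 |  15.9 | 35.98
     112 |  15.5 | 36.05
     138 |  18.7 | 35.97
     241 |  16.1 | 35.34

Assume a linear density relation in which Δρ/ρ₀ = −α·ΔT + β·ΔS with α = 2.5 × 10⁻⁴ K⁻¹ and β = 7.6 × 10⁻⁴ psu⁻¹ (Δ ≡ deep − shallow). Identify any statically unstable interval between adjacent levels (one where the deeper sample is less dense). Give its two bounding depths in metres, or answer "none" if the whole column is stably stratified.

112–138 m

Evaluate Δρ/ρ₀ = −αΔT + βΔS across each adjacent pair:
  15–97 m: −αΔT+βΔS = −(2.5 × 10⁻⁴)(-1.1)+(7.6 × 10⁻⁴)(+0.41) = 5.9 × 10⁻⁴ → stable
  97–112 m: −αΔT+βΔS = −(2.5 × 10⁻⁴)(-0.4)+(7.6 × 10⁻⁴)(+0.07) = 1.5 × 10⁻⁴ → stable
  112–138 m: −αΔT+βΔS = −(2.5 × 10⁻⁴)(+3.2)+(7.6 × 10⁻⁴)(-0.08) = -8.6 × 10⁻⁴ → UNSTABLE
  138–241 m: −αΔT+βΔS = −(2.5 × 10⁻⁴)(-2.6)+(7.6 × 10⁻⁴)(-0.63) = 1.7 × 10⁻⁴ → stable
The 112–138 m interval has Δρ < 0: lighter water underlies denser water.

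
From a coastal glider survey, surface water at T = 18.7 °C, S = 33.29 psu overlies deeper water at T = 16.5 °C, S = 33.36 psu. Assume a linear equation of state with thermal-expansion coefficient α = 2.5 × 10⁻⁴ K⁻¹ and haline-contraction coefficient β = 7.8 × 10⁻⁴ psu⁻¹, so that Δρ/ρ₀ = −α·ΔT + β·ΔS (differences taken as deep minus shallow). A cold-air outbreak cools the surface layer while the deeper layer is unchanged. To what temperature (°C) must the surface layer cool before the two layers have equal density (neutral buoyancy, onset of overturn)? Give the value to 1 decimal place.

Neutral buoyancy requires Δρ = 0, i.e. −α(T_deep − T_surf′) + β(S_deep − S_surf) = 0.
T_surf′ = T_deep − (β/α)·ΔS = 16.5 − (7.8 × 10⁻⁴/2.5 × 10⁻⁴)·(+0.07) = 16.282 °C.
Cooling required: 18.7 − (16.282) = 2.418 °C.

16.3 °C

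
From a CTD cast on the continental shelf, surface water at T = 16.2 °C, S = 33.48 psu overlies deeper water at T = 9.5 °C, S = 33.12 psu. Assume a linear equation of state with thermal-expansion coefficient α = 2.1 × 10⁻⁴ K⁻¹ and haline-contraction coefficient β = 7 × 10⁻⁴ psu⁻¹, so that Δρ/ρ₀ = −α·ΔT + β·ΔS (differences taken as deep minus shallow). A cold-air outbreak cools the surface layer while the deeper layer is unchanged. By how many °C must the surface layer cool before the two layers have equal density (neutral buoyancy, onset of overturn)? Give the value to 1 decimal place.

Neutral buoyancy requires Δρ = 0, i.e. −α(T_deep − T_surf′) + β(S_deep − S_surf) = 0.
T_surf′ = T_deep − (β/α)·ΔS = 9.5 − (7 × 10⁻⁴/2.1 × 10⁻⁴)·(-0.36) = 10.700 °C.
Cooling required: 16.2 − (10.700) = 5.500 °C.

5.5 °C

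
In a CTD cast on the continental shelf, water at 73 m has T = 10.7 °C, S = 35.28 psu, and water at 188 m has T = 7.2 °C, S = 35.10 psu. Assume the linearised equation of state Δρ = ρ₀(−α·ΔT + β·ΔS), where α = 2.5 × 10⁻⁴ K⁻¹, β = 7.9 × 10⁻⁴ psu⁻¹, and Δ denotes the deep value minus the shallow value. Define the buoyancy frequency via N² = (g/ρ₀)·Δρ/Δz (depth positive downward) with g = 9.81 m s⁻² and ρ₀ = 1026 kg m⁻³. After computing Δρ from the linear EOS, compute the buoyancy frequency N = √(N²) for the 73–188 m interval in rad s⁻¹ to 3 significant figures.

ΔT = -3.5 K, ΔS = -0.18 psu (deep − shallow).
Δρ/ρ₀ = −αΔT + βΔS = 8.75 × 10⁻⁴ − 1.422 × 10⁻⁴ = 7.328 × 10⁻⁴, so Δρ ≈ 0.7519 kg m⁻³.
N² = (g/ρ₀)·Δρ/Δz = g·(Δρ/ρ₀)/Δz = 9.81 × 7.328 × 10⁻⁴ / 115 = 6.2511 × 10⁻⁵ s⁻².
N = √(6.2511 × 10⁻⁵) = 7.9064 × 10⁻³ rad s⁻¹ ≈ 7.91 × 10⁻³ rad s⁻¹.

7.91 × 10⁻³ rad s⁻¹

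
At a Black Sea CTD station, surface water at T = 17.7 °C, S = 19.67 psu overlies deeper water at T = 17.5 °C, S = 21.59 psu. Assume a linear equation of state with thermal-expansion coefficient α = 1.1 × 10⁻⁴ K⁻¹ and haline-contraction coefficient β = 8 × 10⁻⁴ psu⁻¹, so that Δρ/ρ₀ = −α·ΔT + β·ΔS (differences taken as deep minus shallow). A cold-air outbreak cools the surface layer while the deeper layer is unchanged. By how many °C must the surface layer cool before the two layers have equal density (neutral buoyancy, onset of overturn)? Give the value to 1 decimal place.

Neutral buoyancy requires Δρ = 0, i.e. −α(T_deep − T_surf′) + β(S_deep − S_surf) = 0.
T_surf′ = T_deep − (β/α)·ΔS = 17.5 − (8 × 10⁻⁴/1.1 × 10⁻⁴)·(+1.92) = 3.536 °C.
Cooling required: 17.7 − (3.536) = 14.164 °C.

14.2 °C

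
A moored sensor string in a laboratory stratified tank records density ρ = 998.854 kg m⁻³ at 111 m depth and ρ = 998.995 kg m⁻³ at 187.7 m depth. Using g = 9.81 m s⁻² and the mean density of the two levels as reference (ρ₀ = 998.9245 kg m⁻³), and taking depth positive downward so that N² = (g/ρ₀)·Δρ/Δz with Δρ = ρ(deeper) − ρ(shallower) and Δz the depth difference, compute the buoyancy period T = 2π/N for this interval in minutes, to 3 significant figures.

24.6 min

Δρ = 998.995 − 998.854 = 0.141 kg m⁻³ over Δz = 187.7 − 111 = 76.7 m.
N² = (9.81/998.9245) × (0.141/76.7) = 1.8053 × 10⁻⁵ s⁻².
N = √(1.8053 × 10⁻⁵) = 4.2489 × 10⁻³ rad s⁻¹, so T = 2π/N = 1.4788 × 10³ s = 24.647 min ≈ 24.6 min.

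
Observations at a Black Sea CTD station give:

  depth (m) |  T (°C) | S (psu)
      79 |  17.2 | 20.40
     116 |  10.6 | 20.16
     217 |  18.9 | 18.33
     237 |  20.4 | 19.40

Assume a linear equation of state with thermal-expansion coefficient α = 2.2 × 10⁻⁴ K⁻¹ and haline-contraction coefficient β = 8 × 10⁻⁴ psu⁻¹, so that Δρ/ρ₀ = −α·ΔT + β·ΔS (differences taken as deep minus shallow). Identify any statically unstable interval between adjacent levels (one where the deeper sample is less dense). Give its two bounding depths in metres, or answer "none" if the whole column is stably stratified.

Evaluate Δρ/ρ₀ = −αΔT + βΔS across each adjacent pair:
  79–116 m: −αΔT+βΔS = −(2.2 × 10⁻⁴)(-6.6)+(8 × 10⁻⁴)(-0.24) = 1.3 × 10⁻³ → stable
  116–217 m: −αΔT+βΔS = −(2.2 × 10⁻⁴)(+8.3)+(8 × 10⁻⁴)(-1.83) = -3.3 × 10⁻³ → UNSTABLE
  217–237 m: −αΔT+βΔS = −(2.2 × 10⁻⁴)(+1.5)+(8 × 10⁻⁴)(+1.07) = 5.3 × 10⁻⁴ → stable
The 116–217 m interval has Δρ < 0: lighter water underlies denser water.

116–217 m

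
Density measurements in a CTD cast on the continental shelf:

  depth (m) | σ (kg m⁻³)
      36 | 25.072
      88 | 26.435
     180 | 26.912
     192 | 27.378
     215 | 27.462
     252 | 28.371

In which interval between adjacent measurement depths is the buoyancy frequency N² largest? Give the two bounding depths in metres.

180–192 m

Compute the density gradient over each adjacent pair:
  36–88 m: Δρ/Δz = 1.363/52 = 0.026 kg m⁻⁴
  88–180 m: Δρ/Δz = 0.477/92 = 5.2 × 10⁻³ kg m⁻⁴
  180–192 m: Δρ/Δz = 0.466/12 = 0.039 kg m⁻⁴
  192–215 m: Δρ/Δz = 0.084/23 = 3.7 × 10⁻³ kg m⁻⁴
  215–252 m: Δρ/Δz = 0.909/37 = 0.025 kg m⁻⁴
The largest gradient is in the 180–192 m interval — the pycnocline.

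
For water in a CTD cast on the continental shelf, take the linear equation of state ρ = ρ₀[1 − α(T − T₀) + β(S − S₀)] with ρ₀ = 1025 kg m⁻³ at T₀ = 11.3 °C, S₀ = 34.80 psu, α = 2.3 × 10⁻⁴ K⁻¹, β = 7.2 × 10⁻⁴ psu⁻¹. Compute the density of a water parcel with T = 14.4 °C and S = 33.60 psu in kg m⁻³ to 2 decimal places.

T − T₀ = +3.1 K, S − S₀ = -1.20 psu.
Bracket = 1 − α·(+3.1) + β·(-1.20) = 1 + (-1.577 × 10⁻³) = 0.9984230.
ρ = 1025 × 0.9984230 = 1023.38 kg m⁻³.

1023.38 kg m⁻³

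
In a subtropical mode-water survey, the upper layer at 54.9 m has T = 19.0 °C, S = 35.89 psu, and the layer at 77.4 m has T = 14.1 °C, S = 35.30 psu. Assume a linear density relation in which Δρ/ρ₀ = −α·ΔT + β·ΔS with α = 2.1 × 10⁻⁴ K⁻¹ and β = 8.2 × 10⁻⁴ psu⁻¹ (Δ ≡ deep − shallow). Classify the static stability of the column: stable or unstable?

ΔT = 14.1 − 19.0 = -4.9 K and ΔS = 35.30 − 35.89 = -0.59 psu (deep − shallow).
−αΔT = 1.029 × 10⁻³; βΔS = -4.838 × 10⁻⁴; sum Δρ/ρ₀ = 5.452 × 10⁻⁴.
Δρ/ρ₀ > 0, so Δρ > 0: deeper water is denser → statically stable.

stable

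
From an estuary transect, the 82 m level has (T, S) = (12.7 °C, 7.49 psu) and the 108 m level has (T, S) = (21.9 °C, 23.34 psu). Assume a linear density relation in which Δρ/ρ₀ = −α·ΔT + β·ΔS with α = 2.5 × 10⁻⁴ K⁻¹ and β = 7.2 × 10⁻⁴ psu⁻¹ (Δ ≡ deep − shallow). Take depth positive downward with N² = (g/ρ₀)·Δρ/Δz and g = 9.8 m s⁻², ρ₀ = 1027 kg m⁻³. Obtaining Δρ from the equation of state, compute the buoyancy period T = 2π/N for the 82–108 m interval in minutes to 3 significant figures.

1.79 min

ΔT = +9.2 K, ΔS = +15.85 psu (deep − shallow).
Δρ/ρ₀ = −αΔT + βΔS = -2.30 × 10⁻³ + 0.011412 = 9.112 × 10⁻³, so Δρ ≈ 9.358 kg m⁻³.
N² = (g/ρ₀)·Δρ/Δz = g·(Δρ/ρ₀)/Δz = 9.8 × 9.112 × 10⁻³ / 26 = 3.4345 × 10⁻³ s⁻².
N = √(3.4345 × 10⁻³) = 0.058605 rad s⁻¹ → T = 2π/N = 107.21 s = 1.7868 min ≈ 1.79 min.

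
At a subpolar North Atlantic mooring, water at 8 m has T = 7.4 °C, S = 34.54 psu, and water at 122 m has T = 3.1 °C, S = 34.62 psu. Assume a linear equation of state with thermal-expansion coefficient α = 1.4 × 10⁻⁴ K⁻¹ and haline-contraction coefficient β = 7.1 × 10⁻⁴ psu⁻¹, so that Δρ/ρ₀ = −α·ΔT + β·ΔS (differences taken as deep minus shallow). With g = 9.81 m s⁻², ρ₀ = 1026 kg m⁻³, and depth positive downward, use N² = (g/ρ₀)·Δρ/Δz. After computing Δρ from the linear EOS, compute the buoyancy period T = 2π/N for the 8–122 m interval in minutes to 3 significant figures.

13.9 min

ΔT = -4.3 K, ΔS = +0.08 psu (deep − shallow).
Δρ/ρ₀ = −αΔT + βΔS = 6.02 × 10⁻⁴ + 5.68 × 10⁻⁵ = 6.588 × 10⁻⁴, so Δρ ≈ 0.6759 kg m⁻³.
N² = (g/ρ₀)·Δρ/Δz = g·(Δρ/ρ₀)/Δz = 9.81 × 6.588 × 10⁻⁴ / 114 = 5.6691 × 10⁻⁵ s⁻².
N = √(5.6691 × 10⁻⁵) = 7.5293 × 10⁻³ rad s⁻¹ → T = 2π/N = 834.50 s = 13.908 min ≈ 13.9 min.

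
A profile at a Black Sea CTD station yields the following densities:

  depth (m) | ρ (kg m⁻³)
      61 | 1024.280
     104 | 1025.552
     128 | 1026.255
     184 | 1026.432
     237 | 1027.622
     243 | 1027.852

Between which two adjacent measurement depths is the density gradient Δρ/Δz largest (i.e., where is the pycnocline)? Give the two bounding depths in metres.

237–243 m

Compute the density gradient over each adjacent pair:
  61–104 m: Δρ/Δz = 1.272/43 = 0.030 kg m⁻⁴
  104–128 m: Δρ/Δz = 0.703/24 = 0.029 kg m⁻⁴
  128–184 m: Δρ/Δz = 0.177/56 = 3.2 × 10⁻³ kg m⁻⁴
  184–237 m: Δρ/Δz = 1.190/53 = 0.022 kg m⁻⁴
  237–243 m: Δρ/Δz = 0.230/6 = 0.038 kg m⁻⁴
The largest gradient is in the 237–243 m interval — the pycnocline.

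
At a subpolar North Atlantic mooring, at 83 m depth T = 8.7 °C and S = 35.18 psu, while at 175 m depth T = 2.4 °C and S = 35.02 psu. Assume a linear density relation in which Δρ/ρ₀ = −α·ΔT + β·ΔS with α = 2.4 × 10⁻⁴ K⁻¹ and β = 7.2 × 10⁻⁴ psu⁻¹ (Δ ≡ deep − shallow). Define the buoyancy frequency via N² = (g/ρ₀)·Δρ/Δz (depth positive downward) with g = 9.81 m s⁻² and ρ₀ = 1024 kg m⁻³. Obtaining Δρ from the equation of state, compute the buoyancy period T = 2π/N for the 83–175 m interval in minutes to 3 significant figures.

ΔT = -6.3 K, ΔS = -0.16 psu (deep − shallow).
Δρ/ρ₀ = −αΔT + βΔS = 1.512 × 10⁻³ − 1.152 × 10⁻⁴ = 1.3968 × 10⁻³, so Δρ ≈ 1.430 kg m⁻³.
N² = (g/ρ₀)·Δρ/Δz = g·(Δρ/ρ₀)/Δz = 9.81 × 1.3968 × 10⁻³ / 92 = 1.4894 × 10⁻⁴ s⁻².
N = √(1.4894 × 10⁻⁴) = 0.012204 rad s⁻¹ → T = 2π/N = 514.85 s = 8.5808 min ≈ 8.58 min.

8.58 min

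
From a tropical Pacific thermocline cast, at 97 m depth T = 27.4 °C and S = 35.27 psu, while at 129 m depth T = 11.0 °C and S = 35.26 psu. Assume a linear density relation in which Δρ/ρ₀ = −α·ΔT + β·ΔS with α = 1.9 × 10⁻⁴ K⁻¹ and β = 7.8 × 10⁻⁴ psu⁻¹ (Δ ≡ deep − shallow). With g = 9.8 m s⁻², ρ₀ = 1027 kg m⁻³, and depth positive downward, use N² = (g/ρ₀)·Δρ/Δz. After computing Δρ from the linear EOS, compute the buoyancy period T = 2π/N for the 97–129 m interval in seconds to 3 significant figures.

ΔT = -16.4 K, ΔS = -0.01 psu (deep − shallow).
Δρ/ρ₀ = −αΔT + βΔS = 3.116 × 10⁻³ − 7.80 × 10⁻⁶ = 3.1082 × 10⁻³, so Δρ ≈ 3.192 kg m⁻³.
N² = (g/ρ₀)·Δρ/Δz = g·(Δρ/ρ₀)/Δz = 9.8 × 3.1082 × 10⁻³ / 32 = 9.5189 × 10⁻⁴ s⁻².
N = √(9.5189 × 10⁻⁴) = 0.030853 rad s⁻¹ → T = 2π/N = 203.65 s ≈ 204 s.

204 s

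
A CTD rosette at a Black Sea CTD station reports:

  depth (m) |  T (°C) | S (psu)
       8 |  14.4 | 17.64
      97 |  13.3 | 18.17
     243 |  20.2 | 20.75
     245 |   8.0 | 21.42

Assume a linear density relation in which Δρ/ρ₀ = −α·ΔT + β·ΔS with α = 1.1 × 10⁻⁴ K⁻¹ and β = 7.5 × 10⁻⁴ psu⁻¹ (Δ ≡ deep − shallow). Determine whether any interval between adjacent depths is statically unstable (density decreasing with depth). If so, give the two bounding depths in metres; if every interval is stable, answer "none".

none

Evaluate Δρ/ρ₀ = −αΔT + βΔS across each adjacent pair:
  8–97 m: −αΔT+βΔS = −(1.1 × 10⁻⁴)(-1.1)+(7.5 × 10⁻⁴)(+0.53) = 5.2 × 10⁻⁴ → stable
  97–243 m: −αΔT+βΔS = −(1.1 × 10⁻⁴)(+6.9)+(7.5 × 10⁻⁴)(+2.58) = 1.2 × 10⁻³ → stable
  243–245 m: −αΔT+βΔS = −(1.1 × 10⁻⁴)(-12.2)+(7.5 × 10⁻⁴)(+0.67) = 1.8 × 10⁻³ → stable
Every interval has Δρ > 0: the column is stably stratified throughout.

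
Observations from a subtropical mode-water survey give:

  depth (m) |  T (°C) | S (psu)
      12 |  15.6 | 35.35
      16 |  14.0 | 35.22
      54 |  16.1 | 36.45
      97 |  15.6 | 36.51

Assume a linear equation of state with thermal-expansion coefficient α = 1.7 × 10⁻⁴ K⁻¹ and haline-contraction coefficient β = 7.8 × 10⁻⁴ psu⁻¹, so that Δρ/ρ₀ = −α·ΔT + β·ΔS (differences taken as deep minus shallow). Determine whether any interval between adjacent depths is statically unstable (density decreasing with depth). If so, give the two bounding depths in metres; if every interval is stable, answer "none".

Evaluate Δρ/ρ₀ = −αΔT + βΔS across each adjacent pair:
  12–16 m: −αΔT+βΔS = −(1.7 × 10⁻⁴)(-1.6)+(7.8 × 10⁻⁴)(-0.13) = 1.7 × 10⁻⁴ → stable
  16–54 m: −αΔT+βΔS = −(1.7 × 10⁻⁴)(+2.1)+(7.8 × 10⁻⁴)(+1.23) = 6.0 × 10⁻⁴ → stable
  54–97 m: −αΔT+βΔS = −(1.7 × 10⁻⁴)(-0.5)+(7.8 × 10⁻⁴)(+0.06) = 1.3 × 10⁻⁴ → stable
Every interval has Δρ > 0: the column is stably stratified throughout.

none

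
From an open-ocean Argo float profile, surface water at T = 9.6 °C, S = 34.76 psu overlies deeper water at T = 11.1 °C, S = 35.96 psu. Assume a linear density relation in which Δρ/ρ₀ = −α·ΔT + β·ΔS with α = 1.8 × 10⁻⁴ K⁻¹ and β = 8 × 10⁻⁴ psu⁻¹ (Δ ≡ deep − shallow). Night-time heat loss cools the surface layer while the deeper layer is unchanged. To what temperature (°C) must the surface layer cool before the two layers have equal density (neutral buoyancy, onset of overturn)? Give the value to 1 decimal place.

Neutral buoyancy requires Δρ = 0, i.e. −α(T_deep − T_surf′) + β(S_deep − S_surf) = 0.
T_surf′ = T_deep − (β/α)·ΔS = 11.1 − (8 × 10⁻⁴/1.8 × 10⁻⁴)·(+1.20) = 5.767 °C.
Cooling required: 9.6 − (5.767) = 3.833 °C.

5.8 °C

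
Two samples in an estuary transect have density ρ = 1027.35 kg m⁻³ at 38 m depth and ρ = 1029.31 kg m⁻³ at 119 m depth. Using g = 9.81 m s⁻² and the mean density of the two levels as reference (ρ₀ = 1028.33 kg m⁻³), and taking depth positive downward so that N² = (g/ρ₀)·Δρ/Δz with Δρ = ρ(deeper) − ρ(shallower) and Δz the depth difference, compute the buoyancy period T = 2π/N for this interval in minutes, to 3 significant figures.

Δρ = 1029.31 − 1027.35 = 1.96 kg m⁻³ over Δz = 119 − 38 = 81 m.
N² = (9.81/1028.33) × (1.96/81) = 2.3084 × 10⁻⁴ s⁻².
N = √(2.3084 × 10⁻⁴) = 0.015193 rad s⁻¹, so T = 2π/N = 413.56 s = 6.8927 min ≈ 6.89 min.

6.89 min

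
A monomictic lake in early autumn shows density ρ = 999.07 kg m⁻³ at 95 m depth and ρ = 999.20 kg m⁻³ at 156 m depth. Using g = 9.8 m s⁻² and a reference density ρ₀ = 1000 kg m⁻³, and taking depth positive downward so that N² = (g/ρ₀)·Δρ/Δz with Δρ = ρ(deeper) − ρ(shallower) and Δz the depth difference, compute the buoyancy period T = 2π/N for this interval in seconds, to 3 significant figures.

Δρ = 999.20 − 999.07 = 0.13 kg m⁻³ over Δz = 156 − 95 = 61 m.
N² = (9.8/1000) × (0.13/61) = 2.0885 × 10⁻⁵ s⁻².
N = √(2.0885 × 10⁻⁵) = 4.5700 × 10⁻³ rad s⁻¹, so T = 2π/N = 1.3749 × 10³ s ≈ 1.37 × 10³ s.
Since Δρ > 0 the layer is stably stratified.

1.37 × 10³ s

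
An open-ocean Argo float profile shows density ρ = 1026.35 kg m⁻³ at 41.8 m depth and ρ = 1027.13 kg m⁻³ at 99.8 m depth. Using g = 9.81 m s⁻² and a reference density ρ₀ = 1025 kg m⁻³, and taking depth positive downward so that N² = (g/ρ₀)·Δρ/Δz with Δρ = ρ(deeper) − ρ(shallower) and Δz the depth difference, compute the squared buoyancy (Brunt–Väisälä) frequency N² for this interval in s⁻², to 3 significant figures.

1.29 × 10⁻⁴ s⁻²

Δρ = 1027.13 − 1026.35 = 0.78 kg m⁻³ over Δz = 99.8 − 41.8 = 58 m.
N² = (9.81/1025) × (0.78/58) = 1.2871 × 10⁻⁴ s⁻² ≈ 1.29 × 10⁻⁴ s⁻².
Since Δρ > 0 the layer is stably stratified.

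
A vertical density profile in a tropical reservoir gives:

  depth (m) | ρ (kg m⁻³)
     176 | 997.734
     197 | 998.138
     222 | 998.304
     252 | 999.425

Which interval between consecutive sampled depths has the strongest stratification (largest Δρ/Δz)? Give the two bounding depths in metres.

222–252 m

Compute the density gradient over each adjacent pair:
  176–197 m: Δρ/Δz = 0.404/21 = 0.019 kg m⁻⁴
  197–222 m: Δρ/Δz = 0.166/25 = 6.6 × 10⁻³ kg m⁻⁴
  222–252 m: Δρ/Δz = 1.121/30 = 0.037 kg m⁻⁴
The largest gradient is in the 222–252 m interval — the pycnocline.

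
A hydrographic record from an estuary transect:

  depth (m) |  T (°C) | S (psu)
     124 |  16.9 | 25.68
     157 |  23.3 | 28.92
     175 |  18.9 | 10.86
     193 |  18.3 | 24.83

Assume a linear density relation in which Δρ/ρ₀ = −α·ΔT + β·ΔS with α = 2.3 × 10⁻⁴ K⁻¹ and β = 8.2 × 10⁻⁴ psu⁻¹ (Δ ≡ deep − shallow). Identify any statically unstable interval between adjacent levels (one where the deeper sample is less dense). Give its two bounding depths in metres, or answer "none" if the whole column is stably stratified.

Evaluate Δρ/ρ₀ = −αΔT + βΔS across each adjacent pair:
  124–157 m: −αΔT+βΔS = −(2.3 × 10⁻⁴)(+6.4)+(8.2 × 10⁻⁴)(+3.24) = 1.2 × 10⁻³ → stable
  157–175 m: −αΔT+βΔS = −(2.3 × 10⁻⁴)(-4.4)+(8.2 × 10⁻⁴)(-18.06) = -0.014 → UNSTABLE
  175–193 m: −αΔT+βΔS = −(2.3 × 10⁻⁴)(-0.6)+(8.2 × 10⁻⁴)(+13.97) = 0.012 → stable
The 157–175 m interval has Δρ < 0: lighter water underlies denser water.

157–175 m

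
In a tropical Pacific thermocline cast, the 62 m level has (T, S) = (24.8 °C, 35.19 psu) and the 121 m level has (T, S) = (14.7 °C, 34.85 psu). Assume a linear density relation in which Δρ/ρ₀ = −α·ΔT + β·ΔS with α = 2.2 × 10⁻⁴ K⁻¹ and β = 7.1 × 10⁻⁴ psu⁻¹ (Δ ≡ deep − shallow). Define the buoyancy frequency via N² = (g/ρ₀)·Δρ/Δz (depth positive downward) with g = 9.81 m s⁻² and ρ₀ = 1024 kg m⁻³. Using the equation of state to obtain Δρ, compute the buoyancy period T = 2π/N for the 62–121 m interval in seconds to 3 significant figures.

346 s

ΔT = -10.1 K, ΔS = -0.34 psu (deep − shallow).
Δρ/ρ₀ = −αΔT + βΔS = 2.222 × 10⁻³ − 2.414 × 10⁻⁴ = 1.9806 × 10⁻³, so Δρ ≈ 2.028 kg m⁻³.
N² = (g/ρ₀)·Δρ/Δz = g·(Δρ/ρ₀)/Δz = 9.81 × 1.9806 × 10⁻³ / 59 = 3.2932 × 10⁻⁴ s⁻².
N = √(3.2932 × 10⁻⁴) = 0.018147 rad s⁻¹ → T = 2π/N = 346.24 s ≈ 346 s.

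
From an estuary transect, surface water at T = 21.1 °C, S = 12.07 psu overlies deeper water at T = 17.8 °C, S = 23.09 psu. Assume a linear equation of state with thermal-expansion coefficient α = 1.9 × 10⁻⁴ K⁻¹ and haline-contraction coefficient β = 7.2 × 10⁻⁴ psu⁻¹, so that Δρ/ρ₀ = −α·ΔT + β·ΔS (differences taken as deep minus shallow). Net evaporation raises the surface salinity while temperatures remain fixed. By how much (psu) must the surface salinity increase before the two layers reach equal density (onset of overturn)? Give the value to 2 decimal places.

Neutral buoyancy requires −α(T_deep − T_surf) + β(S_deep − S_surf′) = 0.
S_surf′ = S_deep − (α/β)·ΔT = 23.09 − (1.9 × 10⁻⁴/7.2 × 10⁻⁴)·(-3.3) = 23.9608 psu.
Increase required: 23.9608 − 12.07 = 11.8908 psu.

11.89 psu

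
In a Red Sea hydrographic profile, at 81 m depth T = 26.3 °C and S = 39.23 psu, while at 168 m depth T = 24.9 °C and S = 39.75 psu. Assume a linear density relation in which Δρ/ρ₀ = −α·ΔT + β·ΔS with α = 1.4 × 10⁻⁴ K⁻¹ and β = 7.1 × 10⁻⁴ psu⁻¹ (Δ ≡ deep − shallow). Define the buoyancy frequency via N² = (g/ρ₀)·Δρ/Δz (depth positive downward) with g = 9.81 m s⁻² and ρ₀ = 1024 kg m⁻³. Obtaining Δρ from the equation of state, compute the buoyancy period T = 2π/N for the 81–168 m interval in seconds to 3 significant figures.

ΔT = -1.4 K, ΔS = +0.52 psu (deep − shallow).
Δρ/ρ₀ = −αΔT + βΔS = 1.96 × 10⁻⁴ + 3.692 × 10⁻⁴ = 5.652 × 10⁻⁴, so Δρ ≈ 0.5788 kg m⁻³.
N² = (g/ρ₀)·Δρ/Δz = g·(Δρ/ρ₀)/Δz = 9.81 × 5.652 × 10⁻⁴ / 87 = 6.3731 × 10⁻⁵ s⁻².
N = √(6.3731 × 10⁻⁵) = 7.9832 × 10⁻³ rad s⁻¹ → T = 2π/N = 787.05 s ≈ 787 s.

787 s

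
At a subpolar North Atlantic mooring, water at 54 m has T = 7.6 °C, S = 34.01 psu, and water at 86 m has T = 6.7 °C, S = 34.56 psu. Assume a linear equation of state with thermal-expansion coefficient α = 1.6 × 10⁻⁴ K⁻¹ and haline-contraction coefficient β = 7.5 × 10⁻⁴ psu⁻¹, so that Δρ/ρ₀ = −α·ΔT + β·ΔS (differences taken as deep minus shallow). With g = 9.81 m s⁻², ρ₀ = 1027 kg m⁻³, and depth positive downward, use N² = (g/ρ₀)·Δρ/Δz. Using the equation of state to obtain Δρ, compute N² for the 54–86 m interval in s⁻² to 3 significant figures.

ΔT = -0.9 K, ΔS = +0.55 psu (deep − shallow).
Δρ/ρ₀ = −αΔT + βΔS = 1.44 × 10⁻⁴ + 4.125 × 10⁻⁴ = 5.565 × 10⁻⁴, so Δρ ≈ 0.5715 kg m⁻³.
N² = (g/ρ₀)·Δρ/Δz = g·(Δρ/ρ₀)/Δz = 9.81 × 5.565 × 10⁻⁴ / 32 = 1.7060 × 10⁻⁴ s⁻² ≈ 1.71 × 10⁻⁴ s⁻².

1.71 × 10⁻⁴ s⁻²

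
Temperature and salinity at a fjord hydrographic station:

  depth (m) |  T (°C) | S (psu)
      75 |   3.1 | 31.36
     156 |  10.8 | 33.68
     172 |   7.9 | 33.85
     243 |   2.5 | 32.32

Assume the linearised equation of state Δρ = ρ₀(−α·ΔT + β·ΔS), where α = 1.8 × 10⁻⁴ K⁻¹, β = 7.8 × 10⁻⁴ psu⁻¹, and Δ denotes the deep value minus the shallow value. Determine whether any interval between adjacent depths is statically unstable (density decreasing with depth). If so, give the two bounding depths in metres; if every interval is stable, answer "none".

172–243 m

Evaluate Δρ/ρ₀ = −αΔT + βΔS across each adjacent pair:
  75–156 m: −αΔT+βΔS = −(1.8 × 10⁻⁴)(+7.7)+(7.8 × 10⁻⁴)(+2.32) = 4.2 × 10⁻⁴ → stable
  156–172 m: −αΔT+βΔS = −(1.8 × 10⁻⁴)(-2.9)+(7.8 × 10⁻⁴)(+0.17) = 6.5 × 10⁻⁴ → stable
  172–243 m: −αΔT+βΔS = −(1.8 × 10⁻⁴)(-5.4)+(7.8 × 10⁻⁴)(-1.53) = -2.2 × 10⁻⁴ → UNSTABLE
The 172–243 m interval has Δρ < 0: lighter water underlies denser water.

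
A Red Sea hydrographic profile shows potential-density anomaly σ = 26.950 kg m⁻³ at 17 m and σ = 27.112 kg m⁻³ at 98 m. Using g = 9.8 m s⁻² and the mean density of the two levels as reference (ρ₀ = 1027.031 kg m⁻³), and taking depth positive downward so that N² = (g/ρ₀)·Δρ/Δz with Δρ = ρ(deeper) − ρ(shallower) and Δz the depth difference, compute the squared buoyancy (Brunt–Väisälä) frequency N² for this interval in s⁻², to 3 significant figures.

1.91 × 10⁻⁵ s⁻²

Δρ = 1027.112 − 1026.950 = 0.162 kg m⁻³ over Δz = 98 − 17 = 81 m.
N² = (9.8/1027.031) × (0.162/81) = 1.9084 × 10⁻⁵ s⁻² ≈ 1.91 × 10⁻⁵ s⁻².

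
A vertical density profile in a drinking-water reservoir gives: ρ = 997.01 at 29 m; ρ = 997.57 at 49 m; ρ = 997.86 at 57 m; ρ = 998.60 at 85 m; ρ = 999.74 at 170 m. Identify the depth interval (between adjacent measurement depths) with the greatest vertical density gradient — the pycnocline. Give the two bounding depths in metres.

Compute the density gradient over each adjacent pair:
  29–49 m: Δρ/Δz = 0.56/20 = 0.028 kg m⁻⁴
  49–57 m: Δρ/Δz = 0.29/8 = 0.036 kg m⁻⁴
  57–85 m: Δρ/Δz = 0.74/28 = 0.026 kg m⁻⁴
  85–170 m: Δρ/Δz = 1.14/85 = 0.013 kg m⁻⁴
The largest gradient is in the 49–57 m interval — the pycnocline.

49–57 m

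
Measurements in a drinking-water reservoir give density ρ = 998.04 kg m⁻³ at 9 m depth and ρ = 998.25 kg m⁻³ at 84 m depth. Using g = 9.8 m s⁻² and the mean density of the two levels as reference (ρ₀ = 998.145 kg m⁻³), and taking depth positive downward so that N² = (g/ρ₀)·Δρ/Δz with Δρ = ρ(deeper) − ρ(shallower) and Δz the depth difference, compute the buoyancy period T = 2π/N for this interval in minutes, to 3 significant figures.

Δρ = 998.25 − 998.04 = 0.21 kg m⁻³ over Δz = 84 − 9 = 75 m.
N² = (9.8/998.145) × (0.21/75) = 2.7491 × 10⁻⁵ s⁻².
N = √(2.7491 × 10⁻⁵) = 5.2432 × 10⁻³ rad s⁻¹, so T = 2π/N = 1.1983 × 10³ s = 19.972 min ≈ 20.0 min.

20.0 min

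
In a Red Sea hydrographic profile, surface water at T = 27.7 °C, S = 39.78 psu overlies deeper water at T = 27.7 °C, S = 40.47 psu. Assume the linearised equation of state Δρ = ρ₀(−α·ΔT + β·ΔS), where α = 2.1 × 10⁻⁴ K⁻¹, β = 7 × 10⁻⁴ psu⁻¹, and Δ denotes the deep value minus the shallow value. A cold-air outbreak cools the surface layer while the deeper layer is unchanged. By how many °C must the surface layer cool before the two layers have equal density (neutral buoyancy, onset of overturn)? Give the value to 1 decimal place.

Neutral buoyancy requires Δρ = 0, i.e. −α(T_deep − T_surf′) + β(S_deep − S_surf) = 0.
T_surf′ = T_deep − (β/α)·ΔS = 27.7 − (7 × 10⁻⁴/2.1 × 10⁻⁴)·(+0.69) = 25.400 °C.
Cooling required: 27.7 − (25.400) = 2.300 °C.

2.3 °C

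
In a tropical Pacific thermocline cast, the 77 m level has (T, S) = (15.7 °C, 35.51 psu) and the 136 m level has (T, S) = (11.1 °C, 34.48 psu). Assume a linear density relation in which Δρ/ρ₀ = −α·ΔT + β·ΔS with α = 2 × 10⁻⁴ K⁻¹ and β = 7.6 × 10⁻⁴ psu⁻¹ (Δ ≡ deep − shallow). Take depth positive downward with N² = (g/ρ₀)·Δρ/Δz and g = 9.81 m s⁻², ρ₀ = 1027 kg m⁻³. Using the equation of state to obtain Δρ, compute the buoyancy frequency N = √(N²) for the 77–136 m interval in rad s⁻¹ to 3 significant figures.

ΔT = -4.6 K, ΔS = -1.03 psu (deep − shallow).
Δρ/ρ₀ = −αΔT + βΔS = 9.20 × 10⁻⁴ − 7.828 × 10⁻⁴ = 1.372 × 10⁻⁴, so Δρ ≈ 0.1409 kg m⁻³.
N² = (g/ρ₀)·Δρ/Δz = g·(Δρ/ρ₀)/Δz = 9.81 × 1.372 × 10⁻⁴ / 59 = 2.2812 × 10⁻⁵ s⁻².
N = √(2.2812 × 10⁻⁵) = 4.7762 × 10⁻³ rad s⁻¹ ≈ 4.78 × 10⁻³ rad s⁻¹.

4.78 × 10⁻³ rad s⁻¹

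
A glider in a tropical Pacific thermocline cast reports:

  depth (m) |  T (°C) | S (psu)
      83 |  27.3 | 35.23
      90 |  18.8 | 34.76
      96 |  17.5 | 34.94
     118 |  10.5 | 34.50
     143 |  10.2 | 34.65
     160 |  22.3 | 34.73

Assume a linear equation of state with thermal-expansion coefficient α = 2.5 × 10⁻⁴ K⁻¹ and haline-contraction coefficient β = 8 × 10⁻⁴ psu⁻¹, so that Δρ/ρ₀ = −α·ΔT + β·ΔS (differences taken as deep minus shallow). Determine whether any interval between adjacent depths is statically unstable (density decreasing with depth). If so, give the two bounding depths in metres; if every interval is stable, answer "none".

143–160 m

Evaluate Δρ/ρ₀ = −αΔT + βΔS across each adjacent pair:
  83–90 m: −αΔT+βΔS = −(2.5 × 10⁻⁴)(-8.5)+(8 × 10⁻⁴)(-0.47) = 1.7 × 10⁻³ → stable
  90–96 m: −αΔT+βΔS = −(2.5 × 10⁻⁴)(-1.3)+(8 × 10⁻⁴)(+0.18) = 4.7 × 10⁻⁴ → stable
  96–118 m: −αΔT+βΔS = −(2.5 × 10⁻⁴)(-7.0)+(8 × 10⁻⁴)(-0.44) = 1.4 × 10⁻³ → stable
  118–143 m: −αΔT+βΔS = −(2.5 × 10⁻⁴)(-0.3)+(8 × 10⁻⁴)(+0.15) = 1.9 × 10⁻⁴ → stable
  143–160 m: −αΔT+βΔS = −(2.5 × 10⁻⁴)(+12.1)+(8 × 10⁻⁴)(+0.08) = -3.0 × 10⁻³ → UNSTABLE
The 143–160 m interval has Δρ < 0: lighter water underlies denser water.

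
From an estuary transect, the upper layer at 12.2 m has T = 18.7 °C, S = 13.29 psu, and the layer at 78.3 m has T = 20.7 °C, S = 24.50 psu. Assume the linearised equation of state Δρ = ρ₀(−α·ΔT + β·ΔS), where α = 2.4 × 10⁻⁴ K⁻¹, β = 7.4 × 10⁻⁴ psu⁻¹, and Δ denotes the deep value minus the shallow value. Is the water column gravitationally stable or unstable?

ΔT = 20.7 − 18.7 = +2.0 K and ΔS = 24.50 − 13.29 = +11.21 psu (deep − shallow).
−αΔT = -4.80 × 10⁻⁴; βΔS = 8.2954 × 10⁻³; sum Δρ/ρ₀ = 7.8154 × 10⁻³.
Δρ/ρ₀ > 0, so Δρ > 0: deeper water is denser → statically stable.

stable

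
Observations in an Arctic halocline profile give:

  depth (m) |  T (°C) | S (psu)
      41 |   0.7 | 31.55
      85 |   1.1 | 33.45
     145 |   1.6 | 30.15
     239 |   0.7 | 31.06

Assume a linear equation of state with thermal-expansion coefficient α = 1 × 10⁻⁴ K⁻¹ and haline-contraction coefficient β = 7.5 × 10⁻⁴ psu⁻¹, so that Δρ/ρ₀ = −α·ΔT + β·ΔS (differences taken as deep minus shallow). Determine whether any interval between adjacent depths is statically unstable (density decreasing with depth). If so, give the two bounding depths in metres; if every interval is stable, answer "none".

Evaluate Δρ/ρ₀ = −αΔT + βΔS across each adjacent pair:
  41–85 m: −αΔT+βΔS = −(1 × 10⁻⁴)(+0.4)+(7.5 × 10⁻⁴)(+1.90) = 1.4 × 10⁻³ → stable
  85–145 m: −αΔT+βΔS = −(1 × 10⁻⁴)(+0.5)+(7.5 × 10⁻⁴)(-3.30) = -2.5 × 10⁻³ → UNSTABLE
  145–239 m: −αΔT+βΔS = −(1 × 10⁻⁴)(-0.9)+(7.5 × 10⁻⁴)(+0.91) = 7.7 × 10⁻⁴ → stable
The 85–145 m interval has Δρ < 0: lighter water underlies denser water.

85–145 m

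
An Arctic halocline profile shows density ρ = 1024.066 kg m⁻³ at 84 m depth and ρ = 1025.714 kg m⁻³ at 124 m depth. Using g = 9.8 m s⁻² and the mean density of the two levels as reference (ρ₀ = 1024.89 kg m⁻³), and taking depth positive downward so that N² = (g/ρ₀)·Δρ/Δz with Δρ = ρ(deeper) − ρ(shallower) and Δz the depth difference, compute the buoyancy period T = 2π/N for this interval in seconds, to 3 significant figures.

Δρ = 1025.714 − 1024.066 = 1.648 kg m⁻³ over Δz = 124 − 84 = 40 m.
N² = (9.8/1024.89) × (1.648/40) = 3.9395 × 10⁻⁴ s⁻².
N = √(3.9395 × 10⁻⁴) = 0.019848 rad s⁻¹, so T = 2π/N = 316.57 s ≈ 317 s.

317 s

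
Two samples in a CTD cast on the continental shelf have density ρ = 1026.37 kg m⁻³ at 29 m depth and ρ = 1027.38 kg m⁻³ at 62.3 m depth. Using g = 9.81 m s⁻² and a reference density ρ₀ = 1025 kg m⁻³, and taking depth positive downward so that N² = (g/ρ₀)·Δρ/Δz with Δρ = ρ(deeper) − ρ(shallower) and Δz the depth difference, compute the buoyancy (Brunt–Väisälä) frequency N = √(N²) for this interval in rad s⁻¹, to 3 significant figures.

Δρ = 1027.38 − 1026.37 = 1.01 kg m⁻³ over Δz = 62.3 − 29 = 33.3 m.
N² = (9.81/1025) × (1.01/33.3) = 2.9028 × 10⁻⁴ s⁻².
N = √(2.9028 × 10⁻⁴) = 0.017038 rad s⁻¹ ≈ 0.0170 rad s⁻¹.

0.0170 rad s⁻¹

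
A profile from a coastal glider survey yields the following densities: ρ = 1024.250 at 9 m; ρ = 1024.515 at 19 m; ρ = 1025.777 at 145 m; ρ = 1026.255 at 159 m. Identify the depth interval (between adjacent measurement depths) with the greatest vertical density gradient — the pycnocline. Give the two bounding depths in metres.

Compute the density gradient over each adjacent pair:
  9–19 m: Δρ/Δz = 0.265/10 = 0.027 kg m⁻⁴
  19–145 m: Δρ/Δz = 1.262/126 = 0.010 kg m⁻⁴
  145–159 m: Δρ/Δz = 0.478/14 = 0.034 kg m⁻⁴
The largest gradient is in the 145–159 m interval — the pycnocline.

145–159 m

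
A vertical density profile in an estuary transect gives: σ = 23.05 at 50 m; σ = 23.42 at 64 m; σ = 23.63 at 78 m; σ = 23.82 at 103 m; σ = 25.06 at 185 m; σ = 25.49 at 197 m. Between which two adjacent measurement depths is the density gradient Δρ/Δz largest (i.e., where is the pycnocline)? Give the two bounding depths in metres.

Compute the density gradient over each adjacent pair:
  50–64 m: Δρ/Δz = 0.37/14 = 0.026 kg m⁻⁴
  64–78 m: Δρ/Δz = 0.21/14 = 0.015 kg m⁻⁴
  78–103 m: Δρ/Δz = 0.19/25 = 7.6 × 10⁻³ kg m⁻⁴
  103–185 m: Δρ/Δz = 1.24/82 = 0.015 kg m⁻⁴
  185–197 m: Δρ/Δz = 0.43/12 = 0.036 kg m⁻⁴
The largest gradient is in the 185–197 m interval — the pycnocline.

185–197 m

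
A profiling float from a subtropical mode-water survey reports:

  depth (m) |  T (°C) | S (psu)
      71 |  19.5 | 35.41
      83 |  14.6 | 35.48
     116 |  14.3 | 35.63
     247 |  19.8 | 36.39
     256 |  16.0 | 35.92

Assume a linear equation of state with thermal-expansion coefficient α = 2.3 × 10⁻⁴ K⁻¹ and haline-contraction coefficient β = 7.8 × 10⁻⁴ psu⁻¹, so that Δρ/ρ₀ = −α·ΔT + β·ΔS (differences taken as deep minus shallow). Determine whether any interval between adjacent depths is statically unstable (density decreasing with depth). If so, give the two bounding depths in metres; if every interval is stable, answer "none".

Evaluate Δρ/ρ₀ = −αΔT + βΔS across each adjacent pair:
  71–83 m: −αΔT+βΔS = −(2.3 × 10⁻⁴)(-4.9)+(7.8 × 10⁻⁴)(+0.07) = 1.2 × 10⁻³ → stable
  83–116 m: −αΔT+βΔS = −(2.3 × 10⁻⁴)(-0.3)+(7.8 × 10⁻⁴)(+0.15) = 1.9 × 10⁻⁴ → stable
  116–247 m: −αΔT+βΔS = −(2.3 × 10⁻⁴)(+5.5)+(7.8 × 10⁻⁴)(+0.76) = -6.7 × 10⁻⁴ → UNSTABLE
  247–256 m: −αΔT+βΔS = −(2.3 × 10⁻⁴)(-3.8)+(7.8 × 10⁻⁴)(-0.47) = 5.1 × 10⁻⁴ → stable
The 116–247 m interval has Δρ < 0: lighter water underlies denser water.

116–247 m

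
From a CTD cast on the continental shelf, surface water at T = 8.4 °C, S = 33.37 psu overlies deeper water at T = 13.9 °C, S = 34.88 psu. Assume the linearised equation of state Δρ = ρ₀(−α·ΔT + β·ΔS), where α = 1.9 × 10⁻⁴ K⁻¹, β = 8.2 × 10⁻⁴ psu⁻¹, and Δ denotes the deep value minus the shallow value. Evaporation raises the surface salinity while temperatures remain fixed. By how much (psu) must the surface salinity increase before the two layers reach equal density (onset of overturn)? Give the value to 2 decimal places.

Neutral buoyancy requires −α(T_deep − T_surf) + β(S_deep − S_surf′) = 0.
S_surf′ = S_deep − (α/β)·ΔT = 34.88 − (1.9 × 10⁻⁴/8.2 × 10⁻⁴)·(+5.5) = 33.6056 psu.
Increase required: 33.6056 − 33.37 = 0.2356 psu.

0.24 psu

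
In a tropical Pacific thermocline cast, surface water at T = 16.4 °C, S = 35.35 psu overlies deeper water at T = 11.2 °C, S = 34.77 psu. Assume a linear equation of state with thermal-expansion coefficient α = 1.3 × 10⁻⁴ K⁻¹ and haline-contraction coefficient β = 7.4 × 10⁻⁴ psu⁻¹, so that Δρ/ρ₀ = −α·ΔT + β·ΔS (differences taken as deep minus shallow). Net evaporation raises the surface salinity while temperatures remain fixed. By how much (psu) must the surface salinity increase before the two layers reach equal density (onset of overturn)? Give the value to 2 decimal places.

Neutral buoyancy requires −α(T_deep − T_surf) + β(S_deep − S_surf′) = 0.
S_surf′ = S_deep − (α/β)·ΔT = 34.77 − (1.3 × 10⁻⁴/7.4 × 10⁻⁴)·(-5.2) = 35.6835 psu.
Increase required: 35.6835 − 35.35 = 0.3335 psu.

0.33 psu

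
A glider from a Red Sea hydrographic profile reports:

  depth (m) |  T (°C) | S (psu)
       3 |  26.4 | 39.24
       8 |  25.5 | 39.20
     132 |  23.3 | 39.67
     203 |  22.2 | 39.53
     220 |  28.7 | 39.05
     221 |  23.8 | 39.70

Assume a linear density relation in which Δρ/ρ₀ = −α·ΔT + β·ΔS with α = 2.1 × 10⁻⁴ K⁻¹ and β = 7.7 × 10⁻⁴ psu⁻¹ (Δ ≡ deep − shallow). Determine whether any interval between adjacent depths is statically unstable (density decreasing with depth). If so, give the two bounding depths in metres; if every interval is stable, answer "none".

203–220 m

Evaluate Δρ/ρ₀ = −αΔT + βΔS across each adjacent pair:
  3–8 m: −αΔT+βΔS = −(2.1 × 10⁻⁴)(-0.9)+(7.7 × 10⁻⁴)(-0.04) = 1.6 × 10⁻⁴ → stable
  8–132 m: −αΔT+βΔS = −(2.1 × 10⁻⁴)(-2.2)+(7.7 × 10⁻⁴)(+0.47) = 8.2 × 10⁻⁴ → stable
  132–203 m: −αΔT+βΔS = −(2.1 × 10⁻⁴)(-1.1)+(7.7 × 10⁻⁴)(-0.14) = 1.2 × 10⁻⁴ → stable
  203–220 m: −αΔT+βΔS = −(2.1 × 10⁻⁴)(+6.5)+(7.7 × 10⁻⁴)(-0.48) = -1.7 × 10⁻³ → UNSTABLE
  220–221 m: −αΔT+βΔS = −(2.1 × 10⁻⁴)(-4.9)+(7.7 × 10⁻⁴)(+0.65) = 1.5 × 10⁻³ → stable
The 203–220 m interval has Δρ < 0: lighter water underlies denser water.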